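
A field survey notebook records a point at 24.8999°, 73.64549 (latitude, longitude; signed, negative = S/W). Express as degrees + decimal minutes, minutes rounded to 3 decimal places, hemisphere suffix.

24° 53.994′ N, 73° 38.729′ E

Latitude: 24° + 0.899900 × 60 = 24° 53.99400′
λ: minutes = (73.645490 − 73) × 60 = 38.72940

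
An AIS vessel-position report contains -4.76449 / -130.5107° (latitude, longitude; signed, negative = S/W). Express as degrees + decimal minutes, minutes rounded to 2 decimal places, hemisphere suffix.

4° 45.87′ S, 130° 30.64′ W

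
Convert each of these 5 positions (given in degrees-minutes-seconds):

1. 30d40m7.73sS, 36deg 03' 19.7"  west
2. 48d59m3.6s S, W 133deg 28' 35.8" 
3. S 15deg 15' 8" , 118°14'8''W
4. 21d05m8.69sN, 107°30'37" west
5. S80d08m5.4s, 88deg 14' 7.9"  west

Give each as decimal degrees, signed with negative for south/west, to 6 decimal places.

Point 1:
  φ: 30 + 40/60 + 7.73/3600 = 30.6688139
  hemisphere S, so the sign is −
  Longitude: 36° + 3/60 + 19.7/3600 = 36 + 0.050000 + 0.005472 = 36.0554722
  W → negative
Point 2:
  φ: 48 + 59/60 + 3.6/3600 = 48.9843333
  S → negative
  Longitude: 28′ + 35.8″ = 28.59667′; 133 + 28.59667/60 = 133.4766111
  hemisphere W, so the sign is −
Point 3:
  φ: 15′ + 8″ = 15.13333′; 15 + 15.13333/60 = 15.2522222
  hemisphere S, so the sign is −
  Lon: 118 + 14/60 + 8/3600 = 118.2355556
  W → negative
Point 4:
  φ: 21 + 5/60 + 8.69/3600 = 21.0857472
  N → positive
  λ: 30′ + 37″ = 30.61667′; 107 + 30.61667/60 = 107.5102778
  hemisphere W, so the sign is −
Point 5:
  φ: 80° + 8/60 + 5.4/3600 = 80 + 0.133333 + 0.001500 = 80.1348333
  hemisphere S, so the sign is −
  Lon: 88 + 14/60 + 7.9/3600 = 88.2355278
  W → negative

1. -30.668814, -36.055472
2. -48.984333, -133.476611
3. -15.252222, -118.235556
4. 21.085747, -107.510278
5. -80.134833, -88.235528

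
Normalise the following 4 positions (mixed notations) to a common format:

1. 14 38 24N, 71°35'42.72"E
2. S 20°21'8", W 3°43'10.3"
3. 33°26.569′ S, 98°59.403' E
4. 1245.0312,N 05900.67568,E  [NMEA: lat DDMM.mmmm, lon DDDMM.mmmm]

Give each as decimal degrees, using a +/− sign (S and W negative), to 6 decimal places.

1. 14.640000, 71.595200
2. -20.352222, -3.719528
3. -33.442817, 98.990050
4. 12.750520, 59.011261

Point 1:
  Lat: 38′ + 24″ = 38.40000′; 14 + 38.40000/60 = 14.6400000
  N ⇒ keep positive
  λ: 71° + 35/60 + 42.72/3600 = 71 + 0.583333 + 0.011867 = 71.5952000
  E ⇒ keep positive
Point 2:
  Lat: 20 + 21/60 + 8/3600 = 20.3522222
  S → negative
  Longitude: 43′ + 10.3″ = 43.17167′; 3 + 43.17167/60 = 3.7195278
  hemisphere W, so the sign is −
Point 3:
  φ: 33 + 26.569/60 = 33.4428167
  S ⇒ negate
  λ: 98 + 59.403/60 = 98.9900500
  E → positive
Point 4:
  Lat: split at 2 digits → 12° and 45.0312′; 12 + 45.0312/60 = 12.7505200
  N → positive
  λ: degrees = first 3 digits = 59, minutes = 0.67568; 59 + 0.67568/60 = 59.0112613
  E ⇒ keep positive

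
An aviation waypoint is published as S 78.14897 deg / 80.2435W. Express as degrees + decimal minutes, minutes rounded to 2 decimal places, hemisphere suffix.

78° 8.94′ S, 80° 14.61′ W

φ: minutes = (78.148970 − 78) × 60 = 8.9382
λ: 80° + 0.243500 × 60 = 80° 14.6100′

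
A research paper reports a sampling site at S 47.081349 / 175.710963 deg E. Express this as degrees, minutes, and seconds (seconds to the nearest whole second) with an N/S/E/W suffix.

47°04′53″ S, 175°42′39″ E

φ: 0.081349 × 60 = 4.88094′ → 4′, remainder × 60 = 52.86″
Lon: 0.710963 × 60 = 42.65778′ → 42′, remainder × 60 = 39.47″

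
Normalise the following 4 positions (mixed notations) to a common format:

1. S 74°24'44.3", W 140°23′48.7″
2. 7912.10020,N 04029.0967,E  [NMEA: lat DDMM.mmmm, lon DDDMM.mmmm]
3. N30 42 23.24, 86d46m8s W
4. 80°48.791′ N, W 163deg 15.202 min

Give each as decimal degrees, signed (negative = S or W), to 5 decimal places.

Point 1:
  Lat: 74 + 24/60 + 44.3/3600 = 74.412306
  S → negative
  Longitude: 140° + 23/60 + 48.7/3600 = 140 + 0.383333 + 0.013528 = 140.396861
  W → negative
Point 2:
  φ: split at 2 digits → 79° and 12.1002′; 79 + 12.1002/60 = 79.201670
  N → positive
  Longitude: degrees = first 3 digits = 40, minutes = 29.0967; 40 + 29.0967/60 = 40.484945
  E ⇒ keep positive
Point 3:
  Lat: 30 + 42/60 + 23.24/3600 = 30.706456
  N → positive
  λ: 86 + 46/60 + 8/3600 = 86.768889
  W → negative
Point 4:
  φ: 80 + 48.791/60 = 80.813183
  N ⇒ keep positive
  Lon: 15.202′ = 0.253367°; total 163.253367
  W → negative

1. -74.41231, -140.39686
2. 79.20167, 40.48495
3. 30.70646, -86.76889
4. 80.81318, -163.25337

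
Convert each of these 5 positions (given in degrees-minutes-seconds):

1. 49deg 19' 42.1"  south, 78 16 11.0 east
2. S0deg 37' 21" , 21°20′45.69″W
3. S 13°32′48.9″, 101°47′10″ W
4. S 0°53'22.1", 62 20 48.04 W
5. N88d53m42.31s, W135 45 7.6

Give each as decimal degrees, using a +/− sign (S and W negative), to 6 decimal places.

1. -49.328361, 78.269722
2. -0.622500, -21.346025
3. -13.546917, -101.786111
4. -0.889472, -62.346678
5. 88.895086, -135.752111

Point 1:
  Latitude: 49 + 19/60 + 42.1/3600 = 49.3283611
  S ⇒ negate
  Longitude: 78 + 16/60 + 11/3600 = 78.2697222
  E → positive
Point 2:
  Lat: 37′ + 21″ = 37.35000′; 0 + 37.35000/60 = 0.6225000
  S ⇒ negate
  Lon: 21° + 20/60 + 45.69/3600 = 21 + 0.333333 + 0.012692 = 21.3460250
  W ⇒ negate
Point 3:
  Lat: 32′ + 48.9″ = 32.81500′; 13 + 32.81500/60 = 13.5469167
  hemisphere S, so the sign is −
  Longitude: 47′ + 10″ = 47.16667′; 101 + 47.16667/60 = 101.7861111
  W ⇒ negate
Point 4:
  Lat: 0° + 53/60 + 22.1/3600 = 0 + 0.883333 + 0.006139 = 0.8894722
  hemisphere S, so the sign is −
  Lon: 62° + 20/60 + 48.04/3600 = 62 + 0.333333 + 0.013344 = 62.3466778
  W ⇒ negate
Point 5:
  Lat: 88° + 53/60 + 42.31/3600 = 88 + 0.883333 + 0.011753 = 88.8950861
  N ⇒ keep positive
  Lon: 135° + 45/60 + 7.6/3600 = 135 + 0.750000 + 0.002111 = 135.7521111
  hemisphere W, so the sign is −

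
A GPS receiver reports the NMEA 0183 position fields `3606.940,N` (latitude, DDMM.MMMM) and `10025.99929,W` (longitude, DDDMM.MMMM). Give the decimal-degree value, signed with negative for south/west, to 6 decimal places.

Lat: degrees = first 2 digits = 36, minutes = 6.94; 36 + 6.94/60 = 36.1156667
N → positive
Lon: degrees = first 3 digits = 100, minutes = 25.99929; 100 + 25.99929/60 = 100.4333215
hemisphere W, so the sign is −

36.115667, -100.433322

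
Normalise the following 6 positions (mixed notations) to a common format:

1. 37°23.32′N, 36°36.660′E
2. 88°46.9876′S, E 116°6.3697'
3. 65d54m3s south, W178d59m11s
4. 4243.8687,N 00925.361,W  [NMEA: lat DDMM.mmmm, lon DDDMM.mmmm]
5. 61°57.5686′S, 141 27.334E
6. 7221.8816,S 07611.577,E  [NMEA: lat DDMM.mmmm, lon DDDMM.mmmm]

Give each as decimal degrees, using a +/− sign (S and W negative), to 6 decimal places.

Point 1:
  Lat: 37 + 23.32/60 = 37.3886667
  N → positive
  Lon: 36.66′ = 0.611000°; total 36.6110000
  E ⇒ keep positive
Point 2:
  Latitude: 46.9876′ = 0.783127°; total 88.7831267
  S → negative
  Longitude: 116 + 6.3697/60 = 116.1061617
  E ⇒ keep positive
Point 3:
  Lat: 65° + 54/60 + 3/3600 = 65 + 0.900000 + 0.000833 = 65.9008333
  hemisphere S, so the sign is −
  Lon: 178 + 59/60 + 11/3600 = 178.9863889
  W ⇒ negate
Point 4:
  φ: degrees = first 2 digits = 42, minutes = 43.8687; 42 + 43.8687/60 = 42.7311450
  N → positive
  Lon: degrees = first 3 digits = 9, minutes = 25.361; 9 + 25.361/60 = 9.4226833
  W → negative
Point 5:
  Latitude: 61 + 57.5686/60 = 61.9594767
  S ⇒ negate
  Longitude: 141 + 27.334/60 = 141.4555667
  E ⇒ keep positive
Point 6:
  φ: split at 2 digits → 72° and 21.8816′; 72 + 21.8816/60 = 72.3646933
  hemisphere S, so the sign is −
  λ: split at 3 digits → 076° and 11.577′; 76 + 11.577/60 = 76.1929500
  E ⇒ keep positive

1. 37.388667, 36.611000
2. -88.783127, 116.106162
3. -65.900833, -178.986389
4. 42.731145, -9.422683
5. -61.959477, 141.455567
6. -72.364693, 76.192950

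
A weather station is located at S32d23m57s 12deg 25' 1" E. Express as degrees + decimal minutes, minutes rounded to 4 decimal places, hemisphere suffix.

32° 23.9500′ S, 12° 25.0167′ E

Latitude: 23 + 57/60 = 23.950000′
Longitude: seconds/60 = 0.01667; minutes = 25 + 0.01667 = 25.016667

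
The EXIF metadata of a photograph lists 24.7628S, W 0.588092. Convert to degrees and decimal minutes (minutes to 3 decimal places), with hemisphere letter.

24° 45.768′ S, 0° 35.286′ W

φ: fractional part 0.762800 → 45.76800 minutes
λ: minutes = (0.588092 − 0) × 60 = 35.28552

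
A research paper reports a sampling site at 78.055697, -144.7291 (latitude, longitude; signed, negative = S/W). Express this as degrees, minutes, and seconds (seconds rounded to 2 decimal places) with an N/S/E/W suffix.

78°03′20.51″ N, 144°43′44.76″ W

Lat: whole degrees 78; 3.34182′ → 3′ and 20.5092″
Longitude is negative → W; |value| = 144.729100
Longitude: 0.729100 × 60 = 43.74600′ → 43′, remainder × 60 = 44.7600″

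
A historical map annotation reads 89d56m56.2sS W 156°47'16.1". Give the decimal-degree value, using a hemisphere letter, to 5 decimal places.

φ: 56′ + 56.2″ = 56.93667′; 89 + 56.93667/60 = 89.948944
λ: 47′ + 16.1″ = 47.26833′; 156 + 47.26833/60 = 156.787806

89.94894° S, 156.78781° W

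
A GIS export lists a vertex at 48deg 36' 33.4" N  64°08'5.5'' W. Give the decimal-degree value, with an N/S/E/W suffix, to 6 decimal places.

Lat: 48° + 36/60 + 33.4/3600 = 48 + 0.600000 + 0.009278 = 48.6092778
λ: 8′ + 5.5″ = 8.09167′; 64 + 8.09167/60 = 64.1348611

48.609278° N, 64.134861° W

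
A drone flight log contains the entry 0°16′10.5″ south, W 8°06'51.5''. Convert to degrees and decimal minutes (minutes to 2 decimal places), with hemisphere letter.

Lat: seconds/60 = 0.17500; minutes = 16 + 0.17500 = 16.1750
Lon: 6 + 51.5/60 = 6.8583′

0° 16.18′ S, 8° 6.86′ W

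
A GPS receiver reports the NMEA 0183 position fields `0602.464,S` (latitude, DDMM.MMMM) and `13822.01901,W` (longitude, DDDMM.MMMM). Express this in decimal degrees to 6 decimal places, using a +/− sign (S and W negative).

-6.041067, -138.366984

Lat: degrees = first 2 digits = 6, minutes = 2.464; 6 + 2.464/60 = 6.0410667
hemisphere S, so the sign is −
Longitude: degrees = first 3 digits = 138, minutes = 22.01901; 138 + 22.01901/60 = 138.3669835
W ⇒ negate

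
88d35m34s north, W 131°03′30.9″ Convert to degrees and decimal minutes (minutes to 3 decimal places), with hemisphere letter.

88° 35.567′ N, 131° 3.515′ W

Lat: 35 + 34/60 = 35.56667′
Lon: seconds/60 = 0.51500; minutes = 3 + 0.51500 = 3.51500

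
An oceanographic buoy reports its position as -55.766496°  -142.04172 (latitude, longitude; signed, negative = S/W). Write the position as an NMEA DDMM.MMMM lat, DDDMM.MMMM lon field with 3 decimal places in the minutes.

Latitude is negative → S; |value| = 55.766496
φ: minutes = (55.766496 − 55) × 60 = 45.98976
Longitude is negative → W; |value| = 142.041720
Lon: fractional part 0.041720 → 2.50320 minutes

5545.990,S / 14202.503,W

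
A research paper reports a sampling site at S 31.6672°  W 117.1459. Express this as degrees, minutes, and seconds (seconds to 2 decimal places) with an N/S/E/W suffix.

31°40′1.92″ S, 117°08′45.24″ W

Lat: 0.667200 × 60 = 40.03200′ → 40′, remainder × 60 = 1.9200″
Longitude: 0.145900° → 8.75400′; 0.75400 × 60 = 45.2400″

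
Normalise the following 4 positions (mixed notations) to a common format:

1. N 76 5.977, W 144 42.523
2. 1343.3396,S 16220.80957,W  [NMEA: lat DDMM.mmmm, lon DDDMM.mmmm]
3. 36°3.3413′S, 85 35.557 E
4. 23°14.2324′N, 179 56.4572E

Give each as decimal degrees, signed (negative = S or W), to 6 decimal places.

1. 76.099617, -144.708717
2. -13.722327, -162.346826
3. -36.055688, 85.592617
4. 23.237207, 179.940953

Point 1:
  Latitude: 5.977′ = 0.099617°; total 76.0996167
  N ⇒ keep positive
  Lon: 144 + 42.523/60 = 144.7087167
  W → negative
Point 2:
  φ: degrees = first 2 digits = 13, minutes = 43.3396; 13 + 43.3396/60 = 13.7223267
  hemisphere S, so the sign is −
  λ: degrees = first 3 digits = 162, minutes = 20.80957; 162 + 20.80957/60 = 162.3468262
  W → negative
Point 3:
  Lat: 36 + 3.3413/60 = 36.0556883
  S → negative
  Longitude: 35.557′ = 0.592617°; total 85.5926167
  E → positive
Point 4:
  Latitude: 14.2324′ = 0.237207°; total 23.2372067
  N ⇒ keep positive
  λ: 56.4572′ = 0.940953°; total 179.9409533
  E ⇒ keep positive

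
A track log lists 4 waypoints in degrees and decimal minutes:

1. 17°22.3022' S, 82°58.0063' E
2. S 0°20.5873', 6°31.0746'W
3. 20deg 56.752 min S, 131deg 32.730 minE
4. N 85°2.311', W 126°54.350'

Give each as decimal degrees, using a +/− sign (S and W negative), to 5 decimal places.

1. -17.37170, 82.96677
2. -0.34312, -6.51791
3. -20.94587, 131.54550
4. 85.03852, -126.90583

Point 1:
  Latitude: 17 + 22.3022/60 = 17.371703
  S ⇒ negate
  Lon: 82 + 58.0063/60 = 82.966772
  E ⇒ keep positive
Point 2:
  φ: 0 + 20.5873/60 = 0.343122
  S → negative
  Longitude: 6 + 31.0746/60 = 6.517910
  hemisphere W, so the sign is −
Point 3:
  Lat: 56.752′ = 0.945867°; total 20.945867
  S → negative
  Lon: 131 + 32.73/60 = 131.545500
  E → positive
Point 4:
  φ: 2.311′ = 0.038517°; total 85.038517
  N → positive
  λ: 126 + 54.35/60 = 126.905833
  W ⇒ negate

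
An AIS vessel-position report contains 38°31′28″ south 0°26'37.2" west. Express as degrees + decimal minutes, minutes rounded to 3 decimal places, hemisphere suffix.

38° 31.467′ S, 0° 26.620′ W

Lat: 31 + 28/60 = 31.46667′
Longitude: seconds/60 = 0.62000; minutes = 26 + 0.62000 = 26.62000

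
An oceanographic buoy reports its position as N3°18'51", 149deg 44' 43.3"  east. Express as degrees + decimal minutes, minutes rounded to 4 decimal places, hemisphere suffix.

Lat: seconds/60 = 0.85000; minutes = 18 + 0.85000 = 18.850000
Longitude: seconds/60 = 0.72167; minutes = 44 + 0.72167 = 44.721667

3° 18.8500′ N, 149° 44.7217′ E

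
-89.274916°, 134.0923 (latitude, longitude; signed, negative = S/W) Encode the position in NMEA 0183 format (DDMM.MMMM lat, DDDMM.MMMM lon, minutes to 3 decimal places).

8916.495,S / 13405.538,E

Latitude is negative → S; |value| = 89.274916
φ: fractional part 0.274916 → 16.49496 minutes
Longitude: fractional part 0.092300 → 5.53800 minutes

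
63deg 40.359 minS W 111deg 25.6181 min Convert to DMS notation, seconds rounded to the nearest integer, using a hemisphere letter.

Latitude: fractional minutes 0.35900 × 60 = 21.54″
Lon: fractional minutes 0.61810 × 60 = 37.09″

63°40′22″ S, 111°25′37″ W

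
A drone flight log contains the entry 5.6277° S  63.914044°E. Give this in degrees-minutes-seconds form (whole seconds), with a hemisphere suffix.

5°37′40″ S, 63°54′51″ E

φ: whole degrees 5; 37.66200′ → 37′ and 39.72″
Lon: whole degrees 63; 54.84264′ → 54′ and 50.56″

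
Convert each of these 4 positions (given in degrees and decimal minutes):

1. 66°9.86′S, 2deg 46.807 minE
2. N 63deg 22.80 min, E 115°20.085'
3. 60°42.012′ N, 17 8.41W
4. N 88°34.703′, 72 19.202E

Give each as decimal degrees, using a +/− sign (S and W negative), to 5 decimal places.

1. -66.16433, 2.78012
2. 63.38000, 115.33475
3. 60.70020, -17.14017
4. 88.57838, 72.32003

Point 1:
  Latitude: 66 + 9.86/60 = 66.164333
  S → negative
  λ: 46.807′ = 0.780117°; total 2.780117
  E ⇒ keep positive
Point 2:
  Latitude: 22.8′ = 0.380000°; total 63.380000
  N ⇒ keep positive
  Lon: 115 + 20.085/60 = 115.334750
  E ⇒ keep positive
Point 3:
  Latitude: 42.012′ = 0.700200°; total 60.700200
  N ⇒ keep positive
  Longitude: 8.41′ = 0.140167°; total 17.140167
  hemisphere W, so the sign is −
Point 4:
  Latitude: 88 + 34.703/60 = 88.578383
  N → positive
  λ: 72 + 19.202/60 = 72.320033
  E → positive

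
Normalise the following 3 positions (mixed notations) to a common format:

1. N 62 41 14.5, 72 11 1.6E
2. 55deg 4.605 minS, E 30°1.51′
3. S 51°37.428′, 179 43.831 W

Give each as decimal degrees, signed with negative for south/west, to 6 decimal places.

Point 1:
  φ: 62 + 41/60 + 14.5/3600 = 62.6873611
  N → positive
  λ: 72° + 11/60 + 1.6/3600 = 72 + 0.183333 + 0.000444 = 72.1837778
  E ⇒ keep positive
Point 2:
  φ: 55 + 4.605/60 = 55.0767500
  S → negative
  λ: 1.51′ = 0.025167°; total 30.0251667
  E ⇒ keep positive
Point 3:
  φ: 37.428′ = 0.623800°; total 51.6238000
  S ⇒ negate
  Lon: 179 + 43.831/60 = 179.7305167
  W → negative

1. 62.687361, 72.183778
2. -55.076750, 30.025167
3. -51.623800, -179.730517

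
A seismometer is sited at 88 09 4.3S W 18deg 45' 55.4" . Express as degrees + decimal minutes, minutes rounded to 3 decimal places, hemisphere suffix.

88° 9.072′ S, 18° 45.923′ W

Latitude: seconds/60 = 0.07167; minutes = 9 + 0.07167 = 9.07167
Longitude: 45 + 55.4/60 = 45.92333′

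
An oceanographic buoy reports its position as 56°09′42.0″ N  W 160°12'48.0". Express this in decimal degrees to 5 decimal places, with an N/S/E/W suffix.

56.16167° N, 160.21333° W

Lat: 9′ + 42″ = 9.70000′; 56 + 9.70000/60 = 56.161667
λ: 12′ + 48″ = 12.80000′; 160 + 12.80000/60 = 160.213333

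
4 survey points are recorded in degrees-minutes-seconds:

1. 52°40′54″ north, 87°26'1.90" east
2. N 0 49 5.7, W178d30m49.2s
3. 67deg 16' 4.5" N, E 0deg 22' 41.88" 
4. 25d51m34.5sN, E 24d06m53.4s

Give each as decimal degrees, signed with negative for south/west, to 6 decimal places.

1. 52.681667, 87.433861
2. 0.818250, -178.513667
3. 67.267917, 0.378300
4. 25.859583, 24.114833

Point 1:
  Latitude: 52° + 40/60 + 54/3600 = 52 + 0.666667 + 0.015000 = 52.6816667
  N ⇒ keep positive
  Lon: 87 + 26/60 + 1.9/3600 = 87.4338611
  E → positive
Point 2:
  Lat: 0° + 49/60 + 5.7/3600 = 0 + 0.816667 + 0.001583 = 0.8182500
  N → positive
  Lon: 178 + 30/60 + 49.2/3600 = 178.5136667
  W ⇒ negate
Point 3:
  φ: 67 + 16/60 + 4.5/3600 = 67.2679167
  N ⇒ keep positive
  Longitude: 0° + 22/60 + 41.88/3600 = 0 + 0.366667 + 0.011633 = 0.3783000
  E → positive
Point 4:
  Latitude: 51′ + 34.5″ = 51.57500′; 25 + 51.57500/60 = 25.8595833
  N → positive
  λ: 24° + 6/60 + 53.4/3600 = 24 + 0.100000 + 0.014833 = 24.1148333
  E → positive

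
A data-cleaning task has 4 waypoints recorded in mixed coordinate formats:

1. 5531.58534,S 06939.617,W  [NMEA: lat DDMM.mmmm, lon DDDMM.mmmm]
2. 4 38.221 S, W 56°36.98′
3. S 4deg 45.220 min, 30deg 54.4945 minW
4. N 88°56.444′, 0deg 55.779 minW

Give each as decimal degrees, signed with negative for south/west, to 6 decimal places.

Point 1:
  Latitude: split at 2 digits → 55° and 31.58534′; 55 + 31.58534/60 = 55.5264223
  S → negative
  Lon: degrees = first 3 digits = 69, minutes = 39.617; 69 + 39.617/60 = 69.6602833
  W → negative
Point 2:
  Lat: 4 + 38.221/60 = 4.6370167
  S → negative
  λ: 36.98′ = 0.616333°; total 56.6163333
  W ⇒ negate
Point 3:
  Latitude: 45.22′ = 0.753667°; total 4.7536667
  hemisphere S, so the sign is −
  Longitude: 30 + 54.4945/60 = 30.9082417
  W → negative
Point 4:
  φ: 88 + 56.444/60 = 88.9407333
  N ⇒ keep positive
  Lon: 0 + 55.779/60 = 0.9296500
  W ⇒ negate

1. -55.526422, -69.660283
2. -4.637017, -56.616333
3. -4.753667, -30.908242
4. 88.940733, -0.929650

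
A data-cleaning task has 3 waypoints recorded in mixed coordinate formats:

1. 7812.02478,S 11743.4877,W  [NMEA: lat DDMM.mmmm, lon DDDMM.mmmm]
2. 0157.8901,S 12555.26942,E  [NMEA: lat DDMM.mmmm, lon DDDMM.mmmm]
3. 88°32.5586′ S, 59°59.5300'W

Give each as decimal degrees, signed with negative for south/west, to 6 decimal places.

Point 1:
  φ: degrees = first 2 digits = 78, minutes = 12.02478; 78 + 12.02478/60 = 78.2004130
  hemisphere S, so the sign is −
  λ: split at 3 digits → 117° and 43.4877′; 117 + 43.4877/60 = 117.7247950
  W → negative
Point 2:
  Lat: degrees = first 2 digits = 1, minutes = 57.8901; 1 + 57.8901/60 = 1.9648350
  S → negative
  Longitude: split at 3 digits → 125° and 55.26942′; 125 + 55.26942/60 = 125.9211570
  E → positive
Point 3:
  Lat: 32.5586′ = 0.542643°; total 88.5426433
  S ⇒ negate
  Longitude: 59.53′ = 0.992167°; total 59.9921667
  W → negative

1. -78.200413, -117.724795
2. -1.964835, 125.921157
3. -88.542643, -59.992167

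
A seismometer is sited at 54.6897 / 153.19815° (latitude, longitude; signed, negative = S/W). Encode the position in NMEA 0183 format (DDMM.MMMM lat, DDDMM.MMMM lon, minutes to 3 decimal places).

φ: minutes = (54.689700 − 54) × 60 = 41.38200
λ: fractional part 0.198150 → 11.88900 minutes

5441.382,N / 15311.889,E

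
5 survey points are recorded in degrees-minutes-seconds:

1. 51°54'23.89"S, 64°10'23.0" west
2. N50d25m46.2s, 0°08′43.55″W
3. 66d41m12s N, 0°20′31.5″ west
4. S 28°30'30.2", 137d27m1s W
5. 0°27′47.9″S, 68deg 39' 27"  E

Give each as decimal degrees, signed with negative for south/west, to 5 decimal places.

Point 1:
  Latitude: 51 + 54/60 + 23.89/3600 = 51.906636
  S → negative
  Lon: 10′ + 23″ = 10.38333′; 64 + 10.38333/60 = 64.173056
  hemisphere W, so the sign is −
Point 2:
  Lat: 50 + 25/60 + 46.2/3600 = 50.429500
  N → positive
  Longitude: 8′ + 43.55″ = 8.72583′; 0 + 8.72583/60 = 0.145431
  hemisphere W, so the sign is −
Point 3:
  Latitude: 41′ + 12″ = 41.20000′; 66 + 41.20000/60 = 66.686667
  N ⇒ keep positive
  Lon: 0° + 20/60 + 31.5/3600 = 0 + 0.333333 + 0.008750 = 0.342083
  W ⇒ negate
Point 4:
  Latitude: 30′ + 30.2″ = 30.50333′; 28 + 30.50333/60 = 28.508389
  S → negative
  Longitude: 137 + 27/60 + 1/3600 = 137.450278
  W → negative
Point 5:
  φ: 0° + 27/60 + 47.9/3600 = 0 + 0.450000 + 0.013306 = 0.463306
  S ⇒ negate
  Longitude: 68 + 39/60 + 27/3600 = 68.657500
  E ⇒ keep positive

1. -51.90664, -64.17306
2. 50.42950, -0.14543
3. 66.68667, -0.34208
4. -28.50839, -137.45028
5. -0.46331, 68.65750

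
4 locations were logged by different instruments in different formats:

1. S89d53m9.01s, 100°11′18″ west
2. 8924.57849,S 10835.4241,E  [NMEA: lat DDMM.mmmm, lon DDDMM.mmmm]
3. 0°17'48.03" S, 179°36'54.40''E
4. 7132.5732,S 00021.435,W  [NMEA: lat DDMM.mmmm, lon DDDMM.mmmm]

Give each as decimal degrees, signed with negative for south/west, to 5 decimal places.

1. -89.88584, -100.18833
2. -89.40964, 108.59040
3. -0.29668, 179.61511
4. -71.54289, -0.35725

Point 1:
  Lat: 53′ + 9.01″ = 53.15017′; 89 + 53.15017/60 = 89.885836
  hemisphere S, so the sign is −
  λ: 11′ + 18″ = 11.30000′; 100 + 11.30000/60 = 100.188333
  hemisphere W, so the sign is −
Point 2:
  Latitude: split at 2 digits → 89° and 24.57849′; 89 + 24.57849/60 = 89.409642
  S → negative
  Lon: degrees = first 3 digits = 108, minutes = 35.4241; 108 + 35.4241/60 = 108.590402
  E ⇒ keep positive
Point 3:
  φ: 17′ + 48.03″ = 17.80050′; 0 + 17.80050/60 = 0.296675
  S → negative
  λ: 179 + 36/60 + 54.4/3600 = 179.615111
  E ⇒ keep positive
Point 4:
  Lat: split at 2 digits → 71° and 32.5732′; 71 + 32.5732/60 = 71.542887
  hemisphere S, so the sign is −
  Longitude: degrees = first 3 digits = 0, minutes = 21.435; 0 + 21.435/60 = 0.357250
  hemisphere W, so the sign is −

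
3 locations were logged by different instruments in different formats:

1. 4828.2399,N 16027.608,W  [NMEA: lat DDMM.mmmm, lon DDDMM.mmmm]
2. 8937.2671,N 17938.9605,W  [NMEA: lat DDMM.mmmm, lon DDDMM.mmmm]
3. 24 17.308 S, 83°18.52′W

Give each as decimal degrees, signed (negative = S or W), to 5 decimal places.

1. 48.47067, -160.46013
2. 89.62112, -179.64934
3. -24.28847, -83.30867

Point 1:
  Latitude: split at 2 digits → 48° and 28.2399′; 48 + 28.2399/60 = 48.470665
  N ⇒ keep positive
  Lon: degrees = first 3 digits = 160, minutes = 27.608; 160 + 27.608/60 = 160.460133
  W → negative
Point 2:
  Lat: degrees = first 2 digits = 89, minutes = 37.2671; 89 + 37.2671/60 = 89.621118
  N → positive
  Lon: split at 3 digits → 179° and 38.9605′; 179 + 38.9605/60 = 179.649342
  W ⇒ negate
Point 3:
  φ: 24 + 17.308/60 = 24.288467
  S ⇒ negate
  λ: 83 + 18.52/60 = 83.308667
  W → negative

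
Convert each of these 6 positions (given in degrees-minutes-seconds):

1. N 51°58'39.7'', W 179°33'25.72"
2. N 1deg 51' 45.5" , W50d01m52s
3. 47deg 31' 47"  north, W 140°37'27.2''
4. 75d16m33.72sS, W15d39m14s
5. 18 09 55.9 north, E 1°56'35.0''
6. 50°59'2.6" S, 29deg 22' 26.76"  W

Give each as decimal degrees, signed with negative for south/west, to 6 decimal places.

Point 1:
  φ: 58′ + 39.7″ = 58.66167′; 51 + 58.66167/60 = 51.9776944
  N ⇒ keep positive
  λ: 179 + 33/60 + 25.72/3600 = 179.5571444
  hemisphere W, so the sign is −
Point 2:
  Latitude: 1° + 51/60 + 45.5/3600 = 1 + 0.850000 + 0.012639 = 1.8626389
  N → positive
  Lon: 50° + 1/60 + 52/3600 = 50 + 0.016667 + 0.014444 = 50.0311111
  hemisphere W, so the sign is −
Point 3:
  Lat: 47 + 31/60 + 47/3600 = 47.5297222
  N ⇒ keep positive
  λ: 37′ + 27.2″ = 37.45333′; 140 + 37.45333/60 = 140.6242222
  hemisphere W, so the sign is −
Point 4:
  Lat: 75° + 16/60 + 33.72/3600 = 75 + 0.266667 + 0.009367 = 75.2760333
  hemisphere S, so the sign is −
  λ: 15° + 39/60 + 14/3600 = 15 + 0.650000 + 0.003889 = 15.6538889
  W ⇒ negate
Point 5:
  Lat: 9′ + 55.9″ = 9.93167′; 18 + 9.93167/60 = 18.1655278
  N → positive
  Lon: 1 + 56/60 + 35/3600 = 1.9430556
  E ⇒ keep positive
Point 6:
  Latitude: 50 + 59/60 + 2.6/3600 = 50.9840556
  S → negative
  Lon: 29° + 22/60 + 26.76/3600 = 29 + 0.366667 + 0.007433 = 29.3741000
  hemisphere W, so the sign is −

1. 51.977694, -179.557144
2. 1.862639, -50.031111
3. 47.529722, -140.624222
4. -75.276033, -15.653889
5. 18.165528, 1.943056
6. -50.984056, -29.374100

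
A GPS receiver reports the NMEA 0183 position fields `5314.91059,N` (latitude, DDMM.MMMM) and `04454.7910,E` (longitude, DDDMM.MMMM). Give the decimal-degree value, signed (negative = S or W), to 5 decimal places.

Latitude: split at 2 digits → 53° and 14.91059′; 53 + 14.91059/60 = 53.248510
N ⇒ keep positive
Longitude: degrees = first 3 digits = 44, minutes = 54.791; 44 + 54.791/60 = 44.913183
E → positive

53.24851, 44.91318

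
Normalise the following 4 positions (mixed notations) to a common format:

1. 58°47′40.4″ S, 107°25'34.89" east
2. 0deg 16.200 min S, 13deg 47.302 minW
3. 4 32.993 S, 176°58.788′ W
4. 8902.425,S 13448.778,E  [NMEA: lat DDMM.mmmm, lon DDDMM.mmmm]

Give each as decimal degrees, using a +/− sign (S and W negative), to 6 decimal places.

Point 1:
  Latitude: 47′ + 40.4″ = 47.67333′; 58 + 47.67333/60 = 58.7945556
  hemisphere S, so the sign is −
  λ: 25′ + 34.89″ = 25.58150′; 107 + 25.58150/60 = 107.4263583
  E ⇒ keep positive
Point 2:
  φ: 16.2′ = 0.270000°; total 0.2700000
  S ⇒ negate
  Longitude: 47.302′ = 0.788367°; total 13.7883667
  W ⇒ negate
Point 3:
  Lat: 4 + 32.993/60 = 4.5498833
  hemisphere S, so the sign is −
  Longitude: 58.788′ = 0.979800°; total 176.9798000
  W → negative
Point 4:
  φ: split at 2 digits → 89° and 2.425′; 89 + 2.425/60 = 89.0404167
  hemisphere S, so the sign is −
  Lon: degrees = first 3 digits = 134, minutes = 48.778; 134 + 48.778/60 = 134.8129667
  E → positive

1. -58.794556, 107.426358
2. -0.270000, -13.788367
3. -4.549883, -176.979800
4. -89.040417, 134.812967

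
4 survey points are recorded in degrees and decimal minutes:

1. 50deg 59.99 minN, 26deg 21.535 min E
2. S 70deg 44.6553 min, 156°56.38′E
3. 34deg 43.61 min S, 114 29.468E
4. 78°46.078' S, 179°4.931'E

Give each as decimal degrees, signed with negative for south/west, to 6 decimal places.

1. 50.999833, 26.358917
2. -70.744255, 156.939667
3. -34.726833, 114.491133
4. -78.767967, 179.082183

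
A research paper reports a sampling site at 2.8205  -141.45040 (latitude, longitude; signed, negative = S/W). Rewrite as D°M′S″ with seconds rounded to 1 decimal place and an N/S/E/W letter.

2°49′13.8″ N, 141°27′1.4″ W

φ: 0.820500° → 49.23000′; 0.23000 × 60 = 13.800″
Longitude is negative → W; |value| = 141.450400
λ: whole degrees 141; 27.02400′ → 27′ and 1.440″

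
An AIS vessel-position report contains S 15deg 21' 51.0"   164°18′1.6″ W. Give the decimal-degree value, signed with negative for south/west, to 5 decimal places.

Latitude: 21′ + 51″ = 21.85000′; 15 + 21.85000/60 = 15.364167
S ⇒ negate
Lon: 18′ + 1.6″ = 18.02667′; 164 + 18.02667/60 = 164.300444
W → negative

-15.36417, -164.30044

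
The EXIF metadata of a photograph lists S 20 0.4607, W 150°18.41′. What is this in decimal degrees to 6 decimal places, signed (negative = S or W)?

Lat: 20 + 0.4607/60 = 20.0076783
hemisphere S, so the sign is −
λ: 18.41′ = 0.306833°; total 150.3068333
hemisphere W, so the sign is −

-20.007678, -150.306833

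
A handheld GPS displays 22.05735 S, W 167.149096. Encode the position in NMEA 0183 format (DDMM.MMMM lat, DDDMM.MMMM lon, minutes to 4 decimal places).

2203.4410,S / 16708.9458,W

Latitude: fractional part 0.057350 → 3.441000 minutes
Lon: fractional part 0.149096 → 8.945760 minutes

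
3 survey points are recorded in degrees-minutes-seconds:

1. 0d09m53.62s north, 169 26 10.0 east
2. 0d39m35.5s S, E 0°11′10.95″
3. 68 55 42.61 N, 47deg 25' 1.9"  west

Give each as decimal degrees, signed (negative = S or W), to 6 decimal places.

Point 1:
  φ: 0 + 9/60 + 53.62/3600 = 0.1648944
  N → positive
  Lon: 26′ + 10″ = 26.16667′; 169 + 26.16667/60 = 169.4361111
  E → positive
Point 2:
  Lat: 0 + 39/60 + 35.5/3600 = 0.6598611
  hemisphere S, so the sign is −
  Longitude: 0 + 11/60 + 10.95/3600 = 0.1863750
  E ⇒ keep positive
Point 3:
  φ: 68° + 55/60 + 42.61/3600 = 68 + 0.916667 + 0.011836 = 68.9285028
  N → positive
  λ: 25′ + 1.9″ = 25.03167′; 47 + 25.03167/60 = 47.4171944
  W → negative

1. 0.164894, 169.436111
2. -0.659861, 0.186375
3. 68.928503, -47.417194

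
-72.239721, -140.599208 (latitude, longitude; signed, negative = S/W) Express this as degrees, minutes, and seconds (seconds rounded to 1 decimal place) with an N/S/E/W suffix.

72°14′23.0″ S, 140°35′57.1″ W

Latitude is negative → S; |value| = 72.239721
Latitude: 0.239721° → 14.38326′; 0.38326 × 60 = 22.996″
Longitude is negative → W; |value| = 140.599208
λ: 0.599208 × 60 = 35.95248′ → 35′, remainder × 60 = 57.149″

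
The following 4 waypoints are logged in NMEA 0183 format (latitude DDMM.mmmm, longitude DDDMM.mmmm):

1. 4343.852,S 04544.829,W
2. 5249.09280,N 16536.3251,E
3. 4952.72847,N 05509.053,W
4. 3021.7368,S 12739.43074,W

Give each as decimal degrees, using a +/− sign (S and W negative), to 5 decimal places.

Point 1:
  Latitude: degrees = first 2 digits = 43, minutes = 43.852; 43 + 43.852/60 = 43.730867
  S → negative
  Lon: split at 3 digits → 045° and 44.829′; 45 + 44.829/60 = 45.747150
  hemisphere W, so the sign is −
Point 2:
  φ: degrees = first 2 digits = 52, minutes = 49.0928; 52 + 49.0928/60 = 52.818213
  N ⇒ keep positive
  Longitude: split at 3 digits → 165° and 36.3251′; 165 + 36.3251/60 = 165.605418
  E → positive
Point 3:
  φ: split at 2 digits → 49° and 52.72847′; 49 + 52.72847/60 = 49.878808
  N → positive
  Longitude: degrees = first 3 digits = 55, minutes = 9.053; 55 + 9.053/60 = 55.150883
  W ⇒ negate
Point 4:
  Latitude: degrees = first 2 digits = 30, minutes = 21.7368; 30 + 21.7368/60 = 30.362280
  hemisphere S, so the sign is −
  Lon: split at 3 digits → 127° and 39.43074′; 127 + 39.43074/60 = 127.657179
  W → negative

1. -43.73087, -45.74715
2. 52.81821, 165.60542
3. 49.87881, -55.15088
4. -30.36228, -127.65718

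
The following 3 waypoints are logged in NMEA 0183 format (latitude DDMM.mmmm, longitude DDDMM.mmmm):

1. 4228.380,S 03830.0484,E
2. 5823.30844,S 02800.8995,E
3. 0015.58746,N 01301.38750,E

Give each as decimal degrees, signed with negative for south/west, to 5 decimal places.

Point 1:
  φ: degrees = first 2 digits = 42, minutes = 28.38; 42 + 28.38/60 = 42.473000
  S ⇒ negate
  Longitude: degrees = first 3 digits = 38, minutes = 30.0484; 38 + 30.0484/60 = 38.500807
  E → positive
Point 2:
  Latitude: degrees = first 2 digits = 58, minutes = 23.30844; 58 + 23.30844/60 = 58.388474
  hemisphere S, so the sign is −
  λ: split at 3 digits → 028° and 0.8995′; 28 + 0.8995/60 = 28.014992
  E → positive
Point 3:
  φ: split at 2 digits → 00° and 15.58746′; 0 + 15.58746/60 = 0.259791
  N → positive
  Longitude: split at 3 digits → 013° and 1.3875′; 13 + 1.3875/60 = 13.023125
  E → positive

1. -42.47300, 38.50081
2. -58.38847, 28.01499
3. 0.25979, 13.02313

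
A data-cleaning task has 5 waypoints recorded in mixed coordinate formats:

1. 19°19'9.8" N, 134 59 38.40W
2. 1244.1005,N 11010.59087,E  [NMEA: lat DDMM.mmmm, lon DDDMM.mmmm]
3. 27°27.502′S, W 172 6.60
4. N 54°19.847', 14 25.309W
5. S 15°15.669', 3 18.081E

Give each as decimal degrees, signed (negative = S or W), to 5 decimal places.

Point 1:
  φ: 19 + 19/60 + 9.8/3600 = 19.319389
  N → positive
  Longitude: 134 + 59/60 + 38.4/3600 = 134.994000
  W ⇒ negate
Point 2:
  Latitude: split at 2 digits → 12° and 44.1005′; 12 + 44.1005/60 = 12.735008
  N → positive
  Lon: degrees = first 3 digits = 110, minutes = 10.59087; 110 + 10.59087/60 = 110.176515
  E ⇒ keep positive
Point 3:
  Lat: 27 + 27.502/60 = 27.458367
  hemisphere S, so the sign is −
  λ: 6.6′ = 0.110000°; total 172.110000
  W → negative
Point 4:
  φ: 54 + 19.847/60 = 54.330783
  N ⇒ keep positive
  Lon: 14 + 25.309/60 = 14.421817
  hemisphere W, so the sign is −
Point 5:
  Latitude: 15 + 15.669/60 = 15.261150
  S → negative
  Lon: 18.081′ = 0.301350°; total 3.301350
  E → positive

1. 19.31939, -134.99400
2. 12.73501, 110.17651
3. -27.45837, -172.11000
4. 54.33078, -14.42182
5. -15.26115, 3.30135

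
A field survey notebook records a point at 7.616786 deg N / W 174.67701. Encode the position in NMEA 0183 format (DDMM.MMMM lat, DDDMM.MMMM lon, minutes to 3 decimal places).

0737.007,N / 17440.621,W

Latitude: fractional part 0.616786 → 37.00716 minutes
Lon: fractional part 0.677010 → 40.62060 minutes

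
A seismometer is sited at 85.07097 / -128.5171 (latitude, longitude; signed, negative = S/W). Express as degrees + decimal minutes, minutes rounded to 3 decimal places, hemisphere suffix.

Lat: minutes = (85.070970 − 85) × 60 = 4.25820
Longitude is negative → W; |value| = 128.517100
Lon: 128° + 0.517100 × 60 = 128° 31.02600′

85° 4.258′ N, 128° 31.026′ W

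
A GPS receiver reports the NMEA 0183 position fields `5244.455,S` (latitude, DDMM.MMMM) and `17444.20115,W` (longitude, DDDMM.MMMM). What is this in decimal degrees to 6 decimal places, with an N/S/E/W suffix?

52.740917° S, 174.736686° W

φ: split at 2 digits → 52° and 44.455′; 52 + 44.455/60 = 52.7409167
λ: degrees = first 3 digits = 174, minutes = 44.20115; 174 + 44.20115/60 = 174.7366858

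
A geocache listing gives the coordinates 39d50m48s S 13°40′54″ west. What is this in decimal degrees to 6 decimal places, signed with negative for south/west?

Lat: 39 + 50/60 + 48/3600 = 39.8466667
hemisphere S, so the sign is −
λ: 13° + 40/60 + 54/3600 = 13 + 0.666667 + 0.015000 = 13.6816667
hemisphere W, so the sign is −

-39.846667, -13.681667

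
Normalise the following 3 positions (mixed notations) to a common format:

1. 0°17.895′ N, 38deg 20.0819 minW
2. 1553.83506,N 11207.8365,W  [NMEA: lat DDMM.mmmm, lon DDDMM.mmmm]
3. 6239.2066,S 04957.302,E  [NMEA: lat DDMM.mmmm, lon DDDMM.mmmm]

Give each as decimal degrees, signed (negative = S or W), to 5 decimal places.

1. 0.29825, -38.33470
2. 15.89725, -112.13061
3. -62.65344, 49.95503

Point 1:
  Latitude: 17.895′ = 0.298250°; total 0.298250
  N ⇒ keep positive
  Lon: 38 + 20.0819/60 = 38.334698
  hemisphere W, so the sign is −
Point 2:
  Lat: split at 2 digits → 15° and 53.83506′; 15 + 53.83506/60 = 15.897251
  N ⇒ keep positive
  Longitude: split at 3 digits → 112° and 7.8365′; 112 + 7.8365/60 = 112.130608
  hemisphere W, so the sign is −
Point 3:
  Lat: degrees = first 2 digits = 62, minutes = 39.2066; 62 + 39.2066/60 = 62.653443
  hemisphere S, so the sign is −
  Lon: degrees = first 3 digits = 49, minutes = 57.302; 49 + 57.302/60 = 49.955033
  E → positive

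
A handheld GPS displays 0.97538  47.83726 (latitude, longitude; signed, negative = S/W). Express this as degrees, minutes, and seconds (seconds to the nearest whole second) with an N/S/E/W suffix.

φ: whole degrees 0; 58.52280′ → 58′ and 31.37″
λ: whole degrees 47; 50.23560′ → 50′ and 14.14″

0°58′31″ N, 47°50′14″ E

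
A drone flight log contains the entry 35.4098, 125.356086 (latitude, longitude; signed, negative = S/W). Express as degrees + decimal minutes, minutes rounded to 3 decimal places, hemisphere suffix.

35° 24.588′ N, 125° 21.365′ E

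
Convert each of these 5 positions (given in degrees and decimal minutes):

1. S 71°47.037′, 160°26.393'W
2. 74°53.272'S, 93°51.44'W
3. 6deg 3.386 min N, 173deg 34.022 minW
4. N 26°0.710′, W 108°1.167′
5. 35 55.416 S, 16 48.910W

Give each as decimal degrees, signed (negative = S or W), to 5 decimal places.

Point 1:
  φ: 47.037′ = 0.783950°; total 71.783950
  S ⇒ negate
  λ: 26.393′ = 0.439883°; total 160.439883
  W → negative
Point 2:
  φ: 74 + 53.272/60 = 74.887867
  hemisphere S, so the sign is −
  Longitude: 93 + 51.44/60 = 93.857333
  W ⇒ negate
Point 3:
  Latitude: 3.386′ = 0.056433°; total 6.056433
  N → positive
  Lon: 34.022′ = 0.567033°; total 173.567033
  hemisphere W, so the sign is −
Point 4:
  Lat: 0.71′ = 0.011833°; total 26.011833
  N ⇒ keep positive
  Longitude: 108 + 1.167/60 = 108.019450
  W → negative
Point 5:
  Lat: 55.416′ = 0.923600°; total 35.923600
  hemisphere S, so the sign is −
  Longitude: 48.91′ = 0.815167°; total 16.815167
  W → negative

1. -71.78395, -160.43988
2. -74.88787, -93.85733
3. 6.05643, -173.56703
4. 26.01183, -108.01945
5. -35.92360, -16.81517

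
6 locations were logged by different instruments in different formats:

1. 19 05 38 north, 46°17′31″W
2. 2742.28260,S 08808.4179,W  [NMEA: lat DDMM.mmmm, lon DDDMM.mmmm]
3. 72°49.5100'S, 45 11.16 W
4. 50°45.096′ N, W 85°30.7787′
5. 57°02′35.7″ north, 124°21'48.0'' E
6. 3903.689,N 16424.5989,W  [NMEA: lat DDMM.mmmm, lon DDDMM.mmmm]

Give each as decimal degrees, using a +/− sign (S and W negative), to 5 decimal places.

Point 1:
  Lat: 19 + 5/60 + 38/3600 = 19.093889
  N ⇒ keep positive
  λ: 46° + 17/60 + 31/3600 = 46 + 0.283333 + 0.008611 = 46.291944
  W ⇒ negate
Point 2:
  Lat: split at 2 digits → 27° and 42.2826′; 27 + 42.2826/60 = 27.704710
  hemisphere S, so the sign is −
  Longitude: split at 3 digits → 088° and 8.4179′; 88 + 8.4179/60 = 88.140298
  hemisphere W, so the sign is −
Point 3:
  Lat: 49.51′ = 0.825167°; total 72.825167
  hemisphere S, so the sign is −
  λ: 11.16′ = 0.186000°; total 45.186000
  W ⇒ negate
Point 4:
  Lat: 45.096′ = 0.751600°; total 50.751600
  N ⇒ keep positive
  Longitude: 85 + 30.7787/60 = 85.512978
  hemisphere W, so the sign is −
Point 5:
  Latitude: 57° + 2/60 + 35.7/3600 = 57 + 0.033333 + 0.009917 = 57.043250
  N → positive
  λ: 21′ + 48″ = 21.80000′; 124 + 21.80000/60 = 124.363333
  E → positive
Point 6:
  Lat: split at 2 digits → 39° and 3.689′; 39 + 3.689/60 = 39.061483
  N → positive
  Longitude: degrees = first 3 digits = 164, minutes = 24.5989; 164 + 24.5989/60 = 164.409982
  W → negative

1. 19.09389, -46.29194
2. -27.70471, -88.14030
3. -72.82517, -45.18600
4. 50.75160, -85.51298
5. 57.04325, 124.36333
6. 39.06148, -164.40998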